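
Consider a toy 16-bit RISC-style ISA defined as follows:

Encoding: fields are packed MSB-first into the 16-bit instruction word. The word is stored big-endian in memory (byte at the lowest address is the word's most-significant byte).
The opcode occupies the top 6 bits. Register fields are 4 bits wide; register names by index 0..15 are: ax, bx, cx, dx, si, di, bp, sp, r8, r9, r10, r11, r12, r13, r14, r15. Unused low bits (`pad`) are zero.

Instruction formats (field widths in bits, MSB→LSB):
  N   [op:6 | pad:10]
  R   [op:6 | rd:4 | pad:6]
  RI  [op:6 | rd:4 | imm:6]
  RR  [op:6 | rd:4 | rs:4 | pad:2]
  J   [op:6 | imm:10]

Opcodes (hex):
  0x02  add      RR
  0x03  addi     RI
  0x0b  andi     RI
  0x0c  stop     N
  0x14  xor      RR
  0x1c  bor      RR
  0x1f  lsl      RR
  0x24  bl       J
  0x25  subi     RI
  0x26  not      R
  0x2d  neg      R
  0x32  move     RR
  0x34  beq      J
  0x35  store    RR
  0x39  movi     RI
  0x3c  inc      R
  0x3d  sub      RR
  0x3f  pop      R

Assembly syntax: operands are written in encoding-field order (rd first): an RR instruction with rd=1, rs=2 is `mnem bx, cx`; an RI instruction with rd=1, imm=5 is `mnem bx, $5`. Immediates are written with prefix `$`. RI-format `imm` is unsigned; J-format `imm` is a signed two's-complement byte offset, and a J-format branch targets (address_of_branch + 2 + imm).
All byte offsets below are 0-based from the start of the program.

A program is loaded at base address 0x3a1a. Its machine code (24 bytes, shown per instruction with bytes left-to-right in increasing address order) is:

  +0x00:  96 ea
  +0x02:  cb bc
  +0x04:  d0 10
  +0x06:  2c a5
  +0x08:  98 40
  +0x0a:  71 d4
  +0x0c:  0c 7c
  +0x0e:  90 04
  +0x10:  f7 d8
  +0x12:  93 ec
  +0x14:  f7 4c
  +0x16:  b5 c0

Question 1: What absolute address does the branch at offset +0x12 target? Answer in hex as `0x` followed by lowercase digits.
[12] 93 ec → 0x93ec
  top 6b → 0x24 → bl [J]
  [9:0] imm=1004 (s10→-20) = $-20
  target = base 0x3a1a + off 0x12 + 2 + imm -20 = 0x3a1a

0x3a1a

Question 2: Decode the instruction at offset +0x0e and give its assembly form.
bl $4

[0e] 90 04 → 0x9004
  top 6b → 0x24 → bl [J]
  imm@[9:0]=0x4 ⇒ $4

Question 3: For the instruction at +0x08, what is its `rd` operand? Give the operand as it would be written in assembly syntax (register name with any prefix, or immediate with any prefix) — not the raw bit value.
off 0x08: read 98 40 as big → 0x9840
  top 6b → 0x26 → not [R]
  [9:6] rd=1 = bx

bx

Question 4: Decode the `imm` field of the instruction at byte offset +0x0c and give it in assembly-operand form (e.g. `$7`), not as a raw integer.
+0x0c: 0c 7c ⇒ word 0x0c7c (big)
  opcode bits[15:10]=0x3: addi/RI
  [9:6] rd=1 = bx
  [5:0] imm=60 = $60

$60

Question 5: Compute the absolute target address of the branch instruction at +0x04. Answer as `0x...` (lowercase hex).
off 0x04: read d0 10 as big → 0xd010
  opcode bits[15:10]=0x34: beq/J
  imm@[9:0]=0x10 ⇒ $16
  target = base 0x3a1a + off 0x04 + 2 + imm 16 = 0x3a30

0x3a30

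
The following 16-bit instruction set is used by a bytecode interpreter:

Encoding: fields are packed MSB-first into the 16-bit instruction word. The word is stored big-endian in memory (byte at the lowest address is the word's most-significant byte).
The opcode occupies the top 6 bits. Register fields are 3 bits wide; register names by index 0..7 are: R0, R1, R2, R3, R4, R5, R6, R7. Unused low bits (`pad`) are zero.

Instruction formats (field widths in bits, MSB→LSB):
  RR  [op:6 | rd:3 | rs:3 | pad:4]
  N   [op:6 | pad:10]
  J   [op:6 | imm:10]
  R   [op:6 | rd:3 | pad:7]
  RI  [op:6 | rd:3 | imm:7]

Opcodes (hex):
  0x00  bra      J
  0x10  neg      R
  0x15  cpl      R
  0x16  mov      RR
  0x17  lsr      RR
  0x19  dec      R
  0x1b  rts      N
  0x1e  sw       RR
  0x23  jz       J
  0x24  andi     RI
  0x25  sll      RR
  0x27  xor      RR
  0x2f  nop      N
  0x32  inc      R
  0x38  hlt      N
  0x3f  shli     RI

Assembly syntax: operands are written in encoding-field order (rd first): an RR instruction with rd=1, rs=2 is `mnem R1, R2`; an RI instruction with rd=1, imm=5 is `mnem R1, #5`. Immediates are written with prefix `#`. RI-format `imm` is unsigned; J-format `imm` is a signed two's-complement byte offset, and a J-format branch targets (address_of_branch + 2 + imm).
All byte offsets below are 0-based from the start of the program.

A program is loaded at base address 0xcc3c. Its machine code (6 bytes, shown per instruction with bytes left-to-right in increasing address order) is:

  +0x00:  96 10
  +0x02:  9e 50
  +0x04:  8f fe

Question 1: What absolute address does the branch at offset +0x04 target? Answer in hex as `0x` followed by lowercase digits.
off 0x04: read 8f fe as big → 0x8ffe
  op=0x8ffe>>10=0x23 ⇒ jz (J)
  imm: (w>>0)&0x3ff=0x3fe (s10→-2) → #-2
  target = base 0xcc3c + off 0x04 + 2 + imm -2 = 0xcc40

0xcc40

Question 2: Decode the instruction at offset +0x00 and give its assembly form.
+0x00: 96 10 ⇒ word 0x9610 (big)
  top 6b → 0x25 → sll [RR]
  [9:7] rd=4 = R4
  [6:4] rs=1 = R1

sll R4, R1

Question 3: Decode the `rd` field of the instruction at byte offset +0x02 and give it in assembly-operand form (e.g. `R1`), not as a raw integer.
R4

+0x02: 9e 50 ⇒ word 0x9e50 (big)
  top 6b → 0x27 → xor [RR]
  rd@[9:7]=0x4 ⇒ R4
  rs@[6:4]=0x5 ⇒ R5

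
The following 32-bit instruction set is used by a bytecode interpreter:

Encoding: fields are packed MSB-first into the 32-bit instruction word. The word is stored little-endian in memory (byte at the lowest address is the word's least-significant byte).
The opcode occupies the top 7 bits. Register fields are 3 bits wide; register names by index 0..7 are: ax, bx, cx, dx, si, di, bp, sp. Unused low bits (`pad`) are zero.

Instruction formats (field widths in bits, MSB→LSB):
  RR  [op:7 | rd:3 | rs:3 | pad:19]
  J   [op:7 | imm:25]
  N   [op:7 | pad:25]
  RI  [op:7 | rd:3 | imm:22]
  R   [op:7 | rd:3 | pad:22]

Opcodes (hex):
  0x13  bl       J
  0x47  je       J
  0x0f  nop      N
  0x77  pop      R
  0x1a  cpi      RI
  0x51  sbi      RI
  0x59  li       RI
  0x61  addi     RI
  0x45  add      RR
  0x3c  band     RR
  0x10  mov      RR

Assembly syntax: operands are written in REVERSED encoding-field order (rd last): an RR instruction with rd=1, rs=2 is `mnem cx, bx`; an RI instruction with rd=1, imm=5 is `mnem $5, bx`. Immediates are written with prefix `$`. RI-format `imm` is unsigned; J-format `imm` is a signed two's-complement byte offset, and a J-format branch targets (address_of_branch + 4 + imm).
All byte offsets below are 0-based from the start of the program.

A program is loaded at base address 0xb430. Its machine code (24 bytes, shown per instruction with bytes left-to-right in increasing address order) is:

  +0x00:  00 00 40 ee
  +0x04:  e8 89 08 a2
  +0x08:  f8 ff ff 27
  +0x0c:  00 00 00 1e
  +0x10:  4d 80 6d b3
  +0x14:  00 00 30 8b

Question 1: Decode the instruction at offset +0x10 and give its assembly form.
off 0x10: read 4d 80 6d b3 as little → 0xb36d804d
  top 7b → 0x59 → li [RI]
  rd: (w>>22)&0x7=0x5 → di
  imm: (w>>0)&0x3fffff=0x2d804d → $2981965

li $2981965, di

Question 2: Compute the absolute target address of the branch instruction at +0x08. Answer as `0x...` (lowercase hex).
0xb434

[08] f8 ff ff 27 → 0x27fffff8
  op=0x27fffff8>>25=0x13 ⇒ bl (J)
  imm: (w>>0)&0x1ffffff=0x1fffff8 (s25→-8) → $-8
  target = base 0xb430 + off 0x08 + 4 + imm -8 = 0xb434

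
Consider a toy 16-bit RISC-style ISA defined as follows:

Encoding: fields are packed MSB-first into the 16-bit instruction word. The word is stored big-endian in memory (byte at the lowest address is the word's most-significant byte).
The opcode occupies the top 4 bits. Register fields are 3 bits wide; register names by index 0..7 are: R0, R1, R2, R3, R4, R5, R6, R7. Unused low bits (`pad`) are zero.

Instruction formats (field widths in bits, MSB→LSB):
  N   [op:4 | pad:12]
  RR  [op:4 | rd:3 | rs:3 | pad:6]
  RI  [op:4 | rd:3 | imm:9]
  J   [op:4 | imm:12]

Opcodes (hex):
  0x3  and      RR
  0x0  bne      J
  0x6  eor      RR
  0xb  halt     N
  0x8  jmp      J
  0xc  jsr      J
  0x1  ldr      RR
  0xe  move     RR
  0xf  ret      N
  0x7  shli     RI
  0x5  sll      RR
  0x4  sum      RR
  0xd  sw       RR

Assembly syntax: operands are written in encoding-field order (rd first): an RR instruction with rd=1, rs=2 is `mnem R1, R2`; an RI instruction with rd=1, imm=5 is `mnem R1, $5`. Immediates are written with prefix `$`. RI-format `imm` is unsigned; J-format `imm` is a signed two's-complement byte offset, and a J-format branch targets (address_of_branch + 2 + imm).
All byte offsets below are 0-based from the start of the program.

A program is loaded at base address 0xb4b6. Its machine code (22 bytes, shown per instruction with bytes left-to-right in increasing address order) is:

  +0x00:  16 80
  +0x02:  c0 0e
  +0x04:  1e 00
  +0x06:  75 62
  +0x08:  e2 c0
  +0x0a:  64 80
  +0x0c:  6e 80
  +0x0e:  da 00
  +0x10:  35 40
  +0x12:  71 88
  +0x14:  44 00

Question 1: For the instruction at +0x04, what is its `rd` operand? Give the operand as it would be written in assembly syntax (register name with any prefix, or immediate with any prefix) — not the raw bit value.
@+04  big-endian(1e 00) = 0x1e00
  opcode bits[15:12]=0x1: ldr/RR
  [11:9] rd=7 = R7
  [8:6] rs=0 = R0

R7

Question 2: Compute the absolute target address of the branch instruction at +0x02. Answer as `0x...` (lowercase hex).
0xb4c8

[02] c0 0e → 0xc00e
  op=0xc00e>>12=0xc ⇒ jsr (J)
  imm: (w>>0)&0xfff=0xe → $14
  target = base 0xb4b6 + off 0x02 + 2 + imm 14 = 0xb4c8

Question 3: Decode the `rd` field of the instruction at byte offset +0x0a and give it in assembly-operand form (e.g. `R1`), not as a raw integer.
R2

off 0x0a: read 64 80 as big → 0x6480
  op=0x6480>>12=0x6 ⇒ eor (RR)
  [11:9] rd=2 = R2
  [8:6] rs=2 = R2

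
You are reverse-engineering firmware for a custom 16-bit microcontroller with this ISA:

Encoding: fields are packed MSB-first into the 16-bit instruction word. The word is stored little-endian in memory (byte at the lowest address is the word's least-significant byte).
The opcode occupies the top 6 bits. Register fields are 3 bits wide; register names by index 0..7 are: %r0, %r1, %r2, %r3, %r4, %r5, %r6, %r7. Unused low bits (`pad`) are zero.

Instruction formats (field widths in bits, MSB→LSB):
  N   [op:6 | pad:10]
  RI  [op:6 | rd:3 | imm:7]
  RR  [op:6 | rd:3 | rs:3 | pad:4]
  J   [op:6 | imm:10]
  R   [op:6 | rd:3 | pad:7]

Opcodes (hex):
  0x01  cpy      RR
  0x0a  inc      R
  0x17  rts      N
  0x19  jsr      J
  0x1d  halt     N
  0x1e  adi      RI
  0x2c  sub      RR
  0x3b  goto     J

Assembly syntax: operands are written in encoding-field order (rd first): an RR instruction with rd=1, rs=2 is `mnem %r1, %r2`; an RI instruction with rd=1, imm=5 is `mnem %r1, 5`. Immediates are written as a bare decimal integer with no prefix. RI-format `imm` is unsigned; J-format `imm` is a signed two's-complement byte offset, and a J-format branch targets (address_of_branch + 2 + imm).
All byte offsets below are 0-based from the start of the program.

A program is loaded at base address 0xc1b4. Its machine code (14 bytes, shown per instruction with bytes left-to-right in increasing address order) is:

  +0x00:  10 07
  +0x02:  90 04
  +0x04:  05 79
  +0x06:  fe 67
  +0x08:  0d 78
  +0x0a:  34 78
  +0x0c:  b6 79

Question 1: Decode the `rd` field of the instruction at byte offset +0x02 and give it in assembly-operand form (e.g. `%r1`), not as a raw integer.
[02] 90 04 → 0x0490
  op=0x0490>>10=0x1 ⇒ cpy (RR)
  [9:7] rd=1 = %r1
  [6:4] rs=1 = %r1

%r1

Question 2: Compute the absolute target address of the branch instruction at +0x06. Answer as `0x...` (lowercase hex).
off 0x06: read fe 67 as little → 0x67fe
  opcode bits[15:10]=0x19: jsr/J
  [9:0] imm=1022 (s10→-2) = -2
  target = base 0xc1b4 + off 0x06 + 2 + imm -2 = 0xc1ba

0xc1ba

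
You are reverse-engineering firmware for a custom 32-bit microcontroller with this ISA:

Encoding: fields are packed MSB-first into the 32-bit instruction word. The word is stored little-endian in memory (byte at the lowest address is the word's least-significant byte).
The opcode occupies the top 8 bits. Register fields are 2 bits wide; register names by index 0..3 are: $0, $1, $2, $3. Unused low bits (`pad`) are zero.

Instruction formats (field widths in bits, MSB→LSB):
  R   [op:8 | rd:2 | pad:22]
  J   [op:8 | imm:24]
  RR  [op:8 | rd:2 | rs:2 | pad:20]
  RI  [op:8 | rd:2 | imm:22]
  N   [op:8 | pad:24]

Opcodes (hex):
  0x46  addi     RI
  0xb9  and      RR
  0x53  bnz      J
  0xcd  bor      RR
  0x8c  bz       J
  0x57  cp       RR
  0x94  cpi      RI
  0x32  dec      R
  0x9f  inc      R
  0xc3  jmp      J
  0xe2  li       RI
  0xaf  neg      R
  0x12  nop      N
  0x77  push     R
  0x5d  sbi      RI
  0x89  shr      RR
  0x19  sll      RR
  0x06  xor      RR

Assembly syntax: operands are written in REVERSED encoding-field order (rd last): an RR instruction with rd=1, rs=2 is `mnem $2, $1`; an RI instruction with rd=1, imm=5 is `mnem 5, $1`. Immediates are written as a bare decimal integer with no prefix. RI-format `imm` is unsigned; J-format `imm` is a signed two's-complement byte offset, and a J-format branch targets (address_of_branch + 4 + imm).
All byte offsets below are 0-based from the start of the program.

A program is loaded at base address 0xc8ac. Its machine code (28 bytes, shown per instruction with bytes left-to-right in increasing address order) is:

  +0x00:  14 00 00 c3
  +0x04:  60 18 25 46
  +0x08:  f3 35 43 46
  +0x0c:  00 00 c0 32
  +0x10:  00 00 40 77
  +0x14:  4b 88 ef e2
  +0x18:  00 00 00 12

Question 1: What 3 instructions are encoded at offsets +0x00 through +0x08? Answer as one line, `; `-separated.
[00] 14 00 00 c3 → 0xc3000014
  opcode bits[31:24]=0xc3: jmp/J
  [23:0] imm=20 = 20
[04] 60 18 25 46 → 0x46251860
  opcode bits[31:24]=0x46: addi/RI
  [23:22] rd=0 = $0
  [21:0] imm=2431072 = 2431072
[08] f3 35 43 46 → 0x464335f3
  opcode bits[31:24]=0x46: addi/RI
  [23:22] rd=1 = $1
  [21:0] imm=210419 = 210419

jmp 20; addi 2431072, $0; addi 210419, $1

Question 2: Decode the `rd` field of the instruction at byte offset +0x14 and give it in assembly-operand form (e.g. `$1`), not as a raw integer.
@+14  little-endian(4b 88 ef e2) = 0xe2ef884b
  top 8b → 0xe2 → li [RI]
  [23:22] rd=3 = $3
  [21:0] imm=3115083 = 3115083

$3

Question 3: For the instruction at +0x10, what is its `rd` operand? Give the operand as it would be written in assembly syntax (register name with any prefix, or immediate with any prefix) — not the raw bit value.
[10] 00 00 40 77 → 0x77400000
  top 8b → 0x77 → push [R]
  rd@[23:22]=0x1 ⇒ $1

$1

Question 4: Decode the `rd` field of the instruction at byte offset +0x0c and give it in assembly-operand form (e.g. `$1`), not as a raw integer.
$3

[0c] 00 00 c0 32 → 0x32c00000
  opcode bits[31:24]=0x32: dec/R
  rd@[23:22]=0x3 ⇒ $3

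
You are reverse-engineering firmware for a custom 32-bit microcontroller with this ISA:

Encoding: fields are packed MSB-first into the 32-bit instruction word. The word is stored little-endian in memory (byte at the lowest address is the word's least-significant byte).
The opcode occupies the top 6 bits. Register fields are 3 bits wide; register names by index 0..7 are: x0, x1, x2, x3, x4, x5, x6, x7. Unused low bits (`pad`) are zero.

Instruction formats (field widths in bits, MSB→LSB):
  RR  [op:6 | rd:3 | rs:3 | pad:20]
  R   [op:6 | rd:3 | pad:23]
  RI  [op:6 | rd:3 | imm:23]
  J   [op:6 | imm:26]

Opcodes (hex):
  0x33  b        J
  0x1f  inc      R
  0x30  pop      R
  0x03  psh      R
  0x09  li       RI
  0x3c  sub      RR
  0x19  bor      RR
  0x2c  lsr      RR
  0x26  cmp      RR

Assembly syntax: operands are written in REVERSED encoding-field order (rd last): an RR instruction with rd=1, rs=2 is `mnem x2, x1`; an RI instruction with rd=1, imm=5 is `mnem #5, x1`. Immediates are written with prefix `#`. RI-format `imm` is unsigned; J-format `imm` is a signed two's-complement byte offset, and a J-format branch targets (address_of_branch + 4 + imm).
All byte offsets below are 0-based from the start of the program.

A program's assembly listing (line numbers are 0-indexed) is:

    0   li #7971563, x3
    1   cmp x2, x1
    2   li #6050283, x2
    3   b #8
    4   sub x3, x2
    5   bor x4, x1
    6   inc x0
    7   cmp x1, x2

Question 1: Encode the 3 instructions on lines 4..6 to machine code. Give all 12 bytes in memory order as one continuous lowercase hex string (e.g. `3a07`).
000030f10000c0640000007c

line 4 (sub): pack op=0x3c:6|rd=2:3|rs=3:3|pad=0:20 = 0xf1300000; little→ 00 00 30 f1
line 5 (bor): pack op=0x19:6|rd=1:3|rs=4:3|pad=0:20 = 0x64c00000; little→ 00 00 c0 64
line 6 (inc): pack op=0x1f:6|rd=0:3|pad=0:23 = 0x7c000000; little→ 00 00 00 7c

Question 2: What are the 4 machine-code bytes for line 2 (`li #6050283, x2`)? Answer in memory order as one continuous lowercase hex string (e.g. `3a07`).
eb515c25

2. li fields op=0x9:6|rd=2:3|imm=6050283:23 → word 255c51ebh → eb 51 5c 25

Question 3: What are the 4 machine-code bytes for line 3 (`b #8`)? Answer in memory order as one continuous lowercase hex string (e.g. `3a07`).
L3: b op=0x33:6|imm=8:26 ⇒ 0xcc000008 ⇒ little 08 00 00 cc

080000cc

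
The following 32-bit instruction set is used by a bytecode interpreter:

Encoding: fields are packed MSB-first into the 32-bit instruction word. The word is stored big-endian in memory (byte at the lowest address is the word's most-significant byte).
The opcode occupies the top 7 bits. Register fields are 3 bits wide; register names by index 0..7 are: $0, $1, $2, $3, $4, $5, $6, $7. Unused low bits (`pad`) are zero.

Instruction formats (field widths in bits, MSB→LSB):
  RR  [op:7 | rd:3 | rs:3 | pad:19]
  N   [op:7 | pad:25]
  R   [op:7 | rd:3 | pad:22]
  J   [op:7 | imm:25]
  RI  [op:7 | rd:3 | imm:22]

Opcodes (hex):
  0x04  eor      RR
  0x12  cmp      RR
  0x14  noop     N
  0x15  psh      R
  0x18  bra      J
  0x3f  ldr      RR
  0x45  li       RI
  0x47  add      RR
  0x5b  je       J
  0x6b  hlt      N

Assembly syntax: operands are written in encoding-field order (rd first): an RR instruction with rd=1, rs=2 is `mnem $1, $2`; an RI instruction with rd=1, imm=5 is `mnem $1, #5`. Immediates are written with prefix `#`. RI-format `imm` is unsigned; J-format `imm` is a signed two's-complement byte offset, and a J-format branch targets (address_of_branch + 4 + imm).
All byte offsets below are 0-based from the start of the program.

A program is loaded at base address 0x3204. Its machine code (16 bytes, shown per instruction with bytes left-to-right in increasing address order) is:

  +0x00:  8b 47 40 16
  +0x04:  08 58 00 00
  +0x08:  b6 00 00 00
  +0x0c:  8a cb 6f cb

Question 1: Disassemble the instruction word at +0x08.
off 0x08: read b6 00 00 00 as big → 0xb6000000
  opcode bits[31:25]=0x5b: je/J
  imm: (w>>0)&0x1ffffff=0x0 → #0

je #0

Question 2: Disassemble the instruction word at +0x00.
off 0x00: read 8b 47 40 16 as big → 0x8b474016
  op=0x8b474016>>25=0x45 ⇒ li (RI)
  rd@[24:22]=0x5 ⇒ $5
  imm@[21:0]=0x74016 ⇒ #475158

li $5, #475158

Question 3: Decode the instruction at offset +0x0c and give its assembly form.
@+0c  big-endian(8a cb 6f cb) = 0x8acb6fcb
  op=0x8acb6fcb>>25=0x45 ⇒ li (RI)
  rd@[24:22]=0x3 ⇒ $3
  imm@[21:0]=0xb6fcb ⇒ #749515

li $3, #749515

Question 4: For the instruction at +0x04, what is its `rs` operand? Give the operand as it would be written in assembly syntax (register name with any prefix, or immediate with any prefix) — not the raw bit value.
$3

off 0x04: read 08 58 00 00 as big → 0x08580000
  top 7b → 0x4 → eor [RR]
  rd@[24:22]=0x1 ⇒ $1
  rs@[21:19]=0x3 ⇒ $3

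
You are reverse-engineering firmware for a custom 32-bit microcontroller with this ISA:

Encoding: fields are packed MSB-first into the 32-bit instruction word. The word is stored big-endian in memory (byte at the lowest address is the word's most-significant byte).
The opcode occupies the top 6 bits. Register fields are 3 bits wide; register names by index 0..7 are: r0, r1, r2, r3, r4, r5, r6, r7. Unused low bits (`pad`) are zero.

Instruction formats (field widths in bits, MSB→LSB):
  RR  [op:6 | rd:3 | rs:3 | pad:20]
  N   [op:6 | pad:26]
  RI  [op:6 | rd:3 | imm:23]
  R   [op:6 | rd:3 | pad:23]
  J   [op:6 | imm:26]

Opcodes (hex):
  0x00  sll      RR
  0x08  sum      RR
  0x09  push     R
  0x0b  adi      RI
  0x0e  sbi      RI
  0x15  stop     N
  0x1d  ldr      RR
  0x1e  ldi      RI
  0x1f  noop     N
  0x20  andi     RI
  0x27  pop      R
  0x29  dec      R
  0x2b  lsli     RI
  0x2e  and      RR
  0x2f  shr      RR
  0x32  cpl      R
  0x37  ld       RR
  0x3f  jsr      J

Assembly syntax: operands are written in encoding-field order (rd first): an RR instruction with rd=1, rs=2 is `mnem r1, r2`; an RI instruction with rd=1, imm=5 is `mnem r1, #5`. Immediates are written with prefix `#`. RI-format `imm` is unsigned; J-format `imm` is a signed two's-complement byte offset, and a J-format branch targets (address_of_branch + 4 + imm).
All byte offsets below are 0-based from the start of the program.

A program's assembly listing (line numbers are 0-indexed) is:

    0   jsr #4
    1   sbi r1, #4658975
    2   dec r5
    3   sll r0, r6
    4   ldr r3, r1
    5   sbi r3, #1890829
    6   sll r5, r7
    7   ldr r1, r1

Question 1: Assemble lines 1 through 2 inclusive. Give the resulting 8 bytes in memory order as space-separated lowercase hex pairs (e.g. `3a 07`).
38 c7 17 1f a6 80 00 00

L1: sbi op=0xe:6|rd=1:3|imm=4658975:23 ⇒ 0x38c7171f ⇒ big 38 c7 17 1f
L2: dec op=0x29:6|rd=5:3|pad=0:23 ⇒ 0xa6800000 ⇒ big a6 80 00 00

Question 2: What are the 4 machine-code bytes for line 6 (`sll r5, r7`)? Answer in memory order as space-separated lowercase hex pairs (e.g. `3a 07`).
02 f0 00 00

line 6 (sll): pack op=0x0:6|rd=5:3|rs=7:3|pad=0:20 = 0x02f00000; big→ 02 f0 00 00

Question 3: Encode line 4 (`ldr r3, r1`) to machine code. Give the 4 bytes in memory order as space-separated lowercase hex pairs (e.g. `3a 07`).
75 90 00 00

4. ldr fields op=0x1d:6|rd=3:3|rs=1:3|pad=0:20 → word 75900000h → 75 90 00 00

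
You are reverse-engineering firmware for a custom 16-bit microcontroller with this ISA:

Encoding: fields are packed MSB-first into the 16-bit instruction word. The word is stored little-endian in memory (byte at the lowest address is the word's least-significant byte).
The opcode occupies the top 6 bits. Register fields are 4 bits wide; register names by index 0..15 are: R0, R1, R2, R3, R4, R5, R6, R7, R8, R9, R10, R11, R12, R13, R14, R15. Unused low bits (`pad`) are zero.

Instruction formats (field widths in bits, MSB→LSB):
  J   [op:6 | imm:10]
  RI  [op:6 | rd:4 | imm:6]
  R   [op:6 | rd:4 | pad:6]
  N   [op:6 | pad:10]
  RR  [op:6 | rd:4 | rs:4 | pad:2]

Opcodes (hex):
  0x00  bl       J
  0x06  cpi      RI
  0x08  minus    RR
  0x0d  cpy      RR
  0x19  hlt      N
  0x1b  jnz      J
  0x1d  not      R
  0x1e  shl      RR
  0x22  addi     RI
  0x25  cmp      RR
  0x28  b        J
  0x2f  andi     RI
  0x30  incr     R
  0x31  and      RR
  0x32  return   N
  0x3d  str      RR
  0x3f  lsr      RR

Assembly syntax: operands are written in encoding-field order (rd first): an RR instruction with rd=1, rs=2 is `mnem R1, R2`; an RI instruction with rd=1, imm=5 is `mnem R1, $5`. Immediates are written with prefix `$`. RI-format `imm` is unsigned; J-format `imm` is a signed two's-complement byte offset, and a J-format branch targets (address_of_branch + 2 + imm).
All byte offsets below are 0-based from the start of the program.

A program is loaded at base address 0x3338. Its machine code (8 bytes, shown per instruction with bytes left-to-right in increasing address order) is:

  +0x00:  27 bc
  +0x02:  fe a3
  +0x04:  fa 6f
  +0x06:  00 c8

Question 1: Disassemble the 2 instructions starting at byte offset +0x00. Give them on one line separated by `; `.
@+00  little-endian(27 bc) = 0xbc27
  top 6b → 0x2f → andi [RI]
  rd: (w>>6)&0xf=0x0 → R0
  imm: (w>>0)&0x3f=0x27 → $39
@+02  little-endian(fe a3) = 0xa3fe
  top 6b → 0x28 → b [J]
  imm: (w>>0)&0x3ff=0x3fe (s10→-2) → $-2

andi R0, $39; b $-2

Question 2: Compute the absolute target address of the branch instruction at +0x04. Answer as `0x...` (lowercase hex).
+0x04: fa 6f ⇒ word 0x6ffa (little)
  top 6b → 0x1b → jnz [J]
  imm: (w>>0)&0x3ff=0x3fa (s10→-6) → $-6
  target = base 0x3338 + off 0x04 + 2 + imm -6 = 0x3338

0x3338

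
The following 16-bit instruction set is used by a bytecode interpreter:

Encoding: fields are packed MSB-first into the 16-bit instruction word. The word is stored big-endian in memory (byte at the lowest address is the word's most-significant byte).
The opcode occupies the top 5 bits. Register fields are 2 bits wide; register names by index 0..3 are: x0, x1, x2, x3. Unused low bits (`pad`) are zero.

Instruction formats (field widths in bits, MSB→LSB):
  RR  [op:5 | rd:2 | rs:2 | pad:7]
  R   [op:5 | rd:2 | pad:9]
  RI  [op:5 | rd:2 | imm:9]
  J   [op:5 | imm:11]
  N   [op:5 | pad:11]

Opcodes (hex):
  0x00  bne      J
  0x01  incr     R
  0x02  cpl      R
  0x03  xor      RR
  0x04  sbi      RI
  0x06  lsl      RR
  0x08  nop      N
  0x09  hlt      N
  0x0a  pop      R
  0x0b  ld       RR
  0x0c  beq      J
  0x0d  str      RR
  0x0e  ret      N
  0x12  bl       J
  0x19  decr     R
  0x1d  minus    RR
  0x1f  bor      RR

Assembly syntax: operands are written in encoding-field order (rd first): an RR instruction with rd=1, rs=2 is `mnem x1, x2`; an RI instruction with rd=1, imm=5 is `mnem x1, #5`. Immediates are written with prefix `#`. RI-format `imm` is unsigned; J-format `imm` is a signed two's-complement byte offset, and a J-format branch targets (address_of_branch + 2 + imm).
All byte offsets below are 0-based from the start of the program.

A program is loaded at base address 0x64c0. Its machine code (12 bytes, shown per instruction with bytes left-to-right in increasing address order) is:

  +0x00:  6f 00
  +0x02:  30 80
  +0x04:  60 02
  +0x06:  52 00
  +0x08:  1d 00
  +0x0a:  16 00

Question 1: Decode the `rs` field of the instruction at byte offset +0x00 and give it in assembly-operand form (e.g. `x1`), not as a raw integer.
x2

@+00  big-endian(6f 00) = 0x6f00
  top 5b → 0xd → str [RR]
  rd: (w>>9)&0x3=0x3 → x3
  rs: (w>>7)&0x3=0x2 → x2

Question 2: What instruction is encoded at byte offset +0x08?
+0x08: 1d 00 ⇒ word 0x1d00 (big)
  top 5b → 0x3 → xor [RR]
  rd@[10:9]=0x2 ⇒ x2
  rs@[8:7]=0x2 ⇒ x2

xor x2, x2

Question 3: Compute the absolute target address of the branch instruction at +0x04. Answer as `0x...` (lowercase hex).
@+04  big-endian(60 02) = 0x6002
  opcode bits[15:11]=0xc: beq/J
  [10:0] imm=2 = #2
  target = base 0x64c0 + off 0x04 + 2 + imm 2 = 0x64c8

0x64c8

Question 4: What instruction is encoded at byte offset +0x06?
pop x1

off 0x06: read 52 00 as big → 0x5200
  opcode bits[15:11]=0xa: pop/R
  rd@[10:9]=0x1 ⇒ x1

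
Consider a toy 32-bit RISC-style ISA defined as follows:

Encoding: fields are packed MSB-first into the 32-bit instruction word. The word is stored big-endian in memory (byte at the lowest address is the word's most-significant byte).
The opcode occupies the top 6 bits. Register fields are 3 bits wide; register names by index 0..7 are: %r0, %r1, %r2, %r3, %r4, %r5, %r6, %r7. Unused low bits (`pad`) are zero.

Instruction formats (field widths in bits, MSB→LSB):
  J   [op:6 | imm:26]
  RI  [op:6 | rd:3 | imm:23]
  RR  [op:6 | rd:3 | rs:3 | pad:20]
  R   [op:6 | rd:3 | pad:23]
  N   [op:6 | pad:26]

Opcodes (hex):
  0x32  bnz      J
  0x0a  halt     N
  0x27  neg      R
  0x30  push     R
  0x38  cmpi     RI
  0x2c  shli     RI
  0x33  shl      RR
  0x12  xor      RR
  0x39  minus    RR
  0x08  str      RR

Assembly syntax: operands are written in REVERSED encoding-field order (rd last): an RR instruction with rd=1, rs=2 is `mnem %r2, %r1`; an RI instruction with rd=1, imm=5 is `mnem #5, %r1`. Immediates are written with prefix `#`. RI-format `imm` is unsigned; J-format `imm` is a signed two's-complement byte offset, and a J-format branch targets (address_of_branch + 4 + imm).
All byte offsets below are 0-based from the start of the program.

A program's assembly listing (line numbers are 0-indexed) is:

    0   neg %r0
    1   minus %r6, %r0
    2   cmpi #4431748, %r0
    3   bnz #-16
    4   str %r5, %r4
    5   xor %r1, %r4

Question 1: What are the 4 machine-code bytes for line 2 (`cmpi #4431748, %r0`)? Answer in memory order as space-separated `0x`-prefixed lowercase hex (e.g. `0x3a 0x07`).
0xe0 0x43 0x9f 0x84

L2: cmpi op=0x38:6|rd=0:3|imm=4431748:23 ⇒ 0xe0439f84 ⇒ big e0 43 9f 84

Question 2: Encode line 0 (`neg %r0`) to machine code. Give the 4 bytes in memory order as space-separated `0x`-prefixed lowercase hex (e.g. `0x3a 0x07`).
0x9c 0x00 0x00 0x00

L0: neg op=0x27:6|rd=0:3|pad=0:23 ⇒ 0x9c000000 ⇒ big 9c 00 00 00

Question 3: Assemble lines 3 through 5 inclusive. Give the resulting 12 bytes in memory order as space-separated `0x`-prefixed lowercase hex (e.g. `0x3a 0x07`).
line 3 (bnz): pack op=0x32:6|imm=-16:26 = 0xcbfffff0; big→ cb ff ff f0
line 4 (str): pack op=0x8:6|rd=4:3|rs=5:3|pad=0:20 = 0x22500000; big→ 22 50 00 00
line 5 (xor): pack op=0x12:6|rd=4:3|rs=1:3|pad=0:20 = 0x4a100000; big→ 4a 10 00 00

0xcb 0xff 0xff 0xf0 0x22 0x50 0x00 0x00 0x4a 0x10 0x00 0x00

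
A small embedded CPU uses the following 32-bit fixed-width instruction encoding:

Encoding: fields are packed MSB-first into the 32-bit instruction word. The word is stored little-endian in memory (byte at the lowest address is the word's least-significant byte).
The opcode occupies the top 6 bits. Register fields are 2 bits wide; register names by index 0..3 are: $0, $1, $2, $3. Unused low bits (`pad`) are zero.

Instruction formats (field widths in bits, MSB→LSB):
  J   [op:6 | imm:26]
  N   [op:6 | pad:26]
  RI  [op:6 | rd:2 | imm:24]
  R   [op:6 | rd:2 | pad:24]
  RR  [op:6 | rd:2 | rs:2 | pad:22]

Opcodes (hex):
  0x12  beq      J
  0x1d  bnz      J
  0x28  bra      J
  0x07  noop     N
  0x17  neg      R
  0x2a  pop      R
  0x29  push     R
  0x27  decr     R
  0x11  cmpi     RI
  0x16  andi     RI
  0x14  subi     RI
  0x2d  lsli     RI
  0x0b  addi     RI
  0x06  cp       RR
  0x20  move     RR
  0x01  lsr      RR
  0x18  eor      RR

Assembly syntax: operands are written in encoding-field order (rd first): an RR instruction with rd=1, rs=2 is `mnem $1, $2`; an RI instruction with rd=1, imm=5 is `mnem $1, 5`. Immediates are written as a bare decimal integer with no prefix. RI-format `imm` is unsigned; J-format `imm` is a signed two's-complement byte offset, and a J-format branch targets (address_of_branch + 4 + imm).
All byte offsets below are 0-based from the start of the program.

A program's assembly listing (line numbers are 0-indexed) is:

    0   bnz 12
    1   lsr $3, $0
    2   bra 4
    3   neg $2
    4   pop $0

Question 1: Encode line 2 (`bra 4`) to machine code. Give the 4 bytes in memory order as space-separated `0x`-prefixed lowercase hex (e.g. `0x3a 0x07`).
L2: bra op=0x28:6|imm=4:26 ⇒ 0xa0000004 ⇒ little 04 00 00 a0

0x04 0x00 0x00 0xa0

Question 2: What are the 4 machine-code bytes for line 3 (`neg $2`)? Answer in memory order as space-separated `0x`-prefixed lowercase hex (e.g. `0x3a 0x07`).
0x00 0x00 0x00 0x5e

3. neg fields op=0x17:6|rd=2:2|pad=0:24 → word 5e000000h → 00 00 00 5e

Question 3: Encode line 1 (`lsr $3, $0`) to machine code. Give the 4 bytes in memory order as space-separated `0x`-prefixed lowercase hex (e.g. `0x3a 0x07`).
line 1 (lsr): pack op=0x1:6|rd=3:2|rs=0:2|pad=0:22 = 0x07000000; little→ 00 00 00 07

0x00 0x00 0x00 0x07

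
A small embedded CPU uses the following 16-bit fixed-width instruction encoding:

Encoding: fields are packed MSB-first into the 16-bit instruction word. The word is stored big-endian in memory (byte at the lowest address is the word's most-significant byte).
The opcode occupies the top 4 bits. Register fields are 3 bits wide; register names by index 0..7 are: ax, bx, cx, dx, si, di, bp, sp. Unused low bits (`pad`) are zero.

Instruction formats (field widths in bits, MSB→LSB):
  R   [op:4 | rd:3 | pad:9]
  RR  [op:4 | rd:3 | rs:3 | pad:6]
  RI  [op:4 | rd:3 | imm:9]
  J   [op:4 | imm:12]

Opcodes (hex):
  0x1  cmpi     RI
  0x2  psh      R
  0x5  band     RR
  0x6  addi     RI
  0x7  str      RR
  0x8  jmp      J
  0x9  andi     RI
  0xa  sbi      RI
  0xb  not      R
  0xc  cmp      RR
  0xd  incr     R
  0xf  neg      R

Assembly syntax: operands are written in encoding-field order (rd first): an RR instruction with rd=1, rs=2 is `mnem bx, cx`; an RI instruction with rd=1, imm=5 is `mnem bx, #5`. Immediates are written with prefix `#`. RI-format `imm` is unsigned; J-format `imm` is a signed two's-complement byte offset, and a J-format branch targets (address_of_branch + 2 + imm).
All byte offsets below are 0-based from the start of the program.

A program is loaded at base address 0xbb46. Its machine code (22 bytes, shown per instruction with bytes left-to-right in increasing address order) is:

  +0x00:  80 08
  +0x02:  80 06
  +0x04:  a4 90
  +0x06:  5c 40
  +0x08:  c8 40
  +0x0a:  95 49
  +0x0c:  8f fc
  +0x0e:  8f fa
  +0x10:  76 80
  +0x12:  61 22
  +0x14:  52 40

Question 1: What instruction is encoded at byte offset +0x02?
jmp #6

@+02  big-endian(80 06) = 0x8006
  top 4b → 0x8 → jmp [J]
  [11:0] imm=6 = #6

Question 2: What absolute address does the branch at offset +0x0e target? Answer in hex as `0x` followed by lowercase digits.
+0x0e: 8f fa ⇒ word 0x8ffa (big)
  opcode bits[15:12]=0x8: jmp/J
  [11:0] imm=4090 (s12→-6) = #-6
  target = base 0xbb46 + off 0x0e + 2 + imm -6 = 0xbb50

0xbb50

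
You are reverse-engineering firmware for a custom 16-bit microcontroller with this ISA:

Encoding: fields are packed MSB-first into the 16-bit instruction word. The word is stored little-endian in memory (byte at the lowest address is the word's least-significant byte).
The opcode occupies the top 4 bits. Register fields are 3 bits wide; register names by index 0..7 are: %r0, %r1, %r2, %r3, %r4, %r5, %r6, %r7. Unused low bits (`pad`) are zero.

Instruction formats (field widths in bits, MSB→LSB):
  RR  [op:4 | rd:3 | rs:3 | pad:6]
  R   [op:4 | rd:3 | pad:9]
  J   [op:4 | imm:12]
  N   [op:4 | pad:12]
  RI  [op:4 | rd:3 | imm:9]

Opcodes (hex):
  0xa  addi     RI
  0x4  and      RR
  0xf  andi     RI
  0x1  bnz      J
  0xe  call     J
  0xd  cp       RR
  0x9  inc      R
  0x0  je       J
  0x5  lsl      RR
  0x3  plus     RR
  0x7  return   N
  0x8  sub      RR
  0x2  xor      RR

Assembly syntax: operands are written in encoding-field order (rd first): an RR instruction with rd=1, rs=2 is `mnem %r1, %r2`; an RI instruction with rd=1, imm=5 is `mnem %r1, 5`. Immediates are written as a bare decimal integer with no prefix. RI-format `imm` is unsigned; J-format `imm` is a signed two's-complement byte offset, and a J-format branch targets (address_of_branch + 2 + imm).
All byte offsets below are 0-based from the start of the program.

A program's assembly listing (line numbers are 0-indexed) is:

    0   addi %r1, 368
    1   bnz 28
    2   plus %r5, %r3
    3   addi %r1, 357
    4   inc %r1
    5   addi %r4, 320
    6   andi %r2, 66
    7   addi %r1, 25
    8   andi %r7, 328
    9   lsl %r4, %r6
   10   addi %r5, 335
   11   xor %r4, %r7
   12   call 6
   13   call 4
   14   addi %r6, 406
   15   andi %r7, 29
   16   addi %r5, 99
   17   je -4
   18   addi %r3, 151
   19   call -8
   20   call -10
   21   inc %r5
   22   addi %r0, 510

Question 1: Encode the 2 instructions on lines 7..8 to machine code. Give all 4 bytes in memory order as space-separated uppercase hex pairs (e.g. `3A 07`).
L7: addi op=0xa:4|rd=1:3|imm=25:9 ⇒ 0xa219 ⇒ little 19 a2
L8: andi op=0xf:4|rd=7:3|imm=328:9 ⇒ 0xff48 ⇒ little 48 ff

19 A2 48 FF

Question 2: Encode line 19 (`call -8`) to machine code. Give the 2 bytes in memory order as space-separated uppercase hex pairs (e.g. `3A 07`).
L19: call op=0xe:4|imm=-8:12 ⇒ 0xeff8 ⇒ little f8 ef

F8 EF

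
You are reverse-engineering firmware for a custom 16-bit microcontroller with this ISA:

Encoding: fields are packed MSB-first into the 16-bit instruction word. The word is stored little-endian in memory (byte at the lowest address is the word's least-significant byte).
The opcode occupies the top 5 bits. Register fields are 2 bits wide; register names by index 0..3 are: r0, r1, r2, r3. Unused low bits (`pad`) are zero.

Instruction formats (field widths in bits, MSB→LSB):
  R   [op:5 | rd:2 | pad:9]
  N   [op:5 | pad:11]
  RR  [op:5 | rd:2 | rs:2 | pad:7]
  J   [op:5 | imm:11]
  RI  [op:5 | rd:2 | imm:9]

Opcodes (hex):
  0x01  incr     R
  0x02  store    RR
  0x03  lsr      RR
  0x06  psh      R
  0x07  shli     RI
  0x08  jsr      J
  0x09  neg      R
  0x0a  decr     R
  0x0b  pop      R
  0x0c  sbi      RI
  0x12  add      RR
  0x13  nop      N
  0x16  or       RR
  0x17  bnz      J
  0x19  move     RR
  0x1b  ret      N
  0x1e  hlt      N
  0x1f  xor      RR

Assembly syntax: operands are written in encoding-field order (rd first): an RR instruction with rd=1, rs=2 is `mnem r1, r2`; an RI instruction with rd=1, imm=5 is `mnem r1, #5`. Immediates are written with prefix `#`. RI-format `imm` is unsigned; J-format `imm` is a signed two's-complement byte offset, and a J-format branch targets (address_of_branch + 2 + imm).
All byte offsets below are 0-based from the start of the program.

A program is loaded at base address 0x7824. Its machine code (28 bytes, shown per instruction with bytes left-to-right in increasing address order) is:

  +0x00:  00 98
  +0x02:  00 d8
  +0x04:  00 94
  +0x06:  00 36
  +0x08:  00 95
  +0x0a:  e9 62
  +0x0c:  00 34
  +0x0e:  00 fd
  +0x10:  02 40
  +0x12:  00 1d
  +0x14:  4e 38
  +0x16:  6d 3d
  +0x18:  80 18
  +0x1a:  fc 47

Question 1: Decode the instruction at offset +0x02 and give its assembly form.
+0x02: 00 d8 ⇒ word 0xd800 (little)
  op=0xd800>>11=0x1b ⇒ ret (N)

ret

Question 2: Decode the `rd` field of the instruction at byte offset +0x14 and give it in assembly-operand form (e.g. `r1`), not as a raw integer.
[14] 4e 38 → 0x384e
  top 5b → 0x7 → shli [RI]
  [10:9] rd=0 = r0
  [8:0] imm=78 = #78

r0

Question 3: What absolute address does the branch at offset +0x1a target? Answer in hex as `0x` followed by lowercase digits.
0x783c

@+1a  little-endian(fc 47) = 0x47fc
  top 5b → 0x8 → jsr [J]
  imm: (w>>0)&0x7ff=0x7fc (s11→-4) → #-4
  target = base 0x7824 + off 0x1a + 2 + imm -4 = 0x783c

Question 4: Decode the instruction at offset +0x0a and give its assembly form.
sbi r1, #233

+0x0a: e9 62 ⇒ word 0x62e9 (little)
  top 5b → 0xc → sbi [RI]
  rd: (w>>9)&0x3=0x1 → r1
  imm: (w>>0)&0x1ff=0xe9 → #233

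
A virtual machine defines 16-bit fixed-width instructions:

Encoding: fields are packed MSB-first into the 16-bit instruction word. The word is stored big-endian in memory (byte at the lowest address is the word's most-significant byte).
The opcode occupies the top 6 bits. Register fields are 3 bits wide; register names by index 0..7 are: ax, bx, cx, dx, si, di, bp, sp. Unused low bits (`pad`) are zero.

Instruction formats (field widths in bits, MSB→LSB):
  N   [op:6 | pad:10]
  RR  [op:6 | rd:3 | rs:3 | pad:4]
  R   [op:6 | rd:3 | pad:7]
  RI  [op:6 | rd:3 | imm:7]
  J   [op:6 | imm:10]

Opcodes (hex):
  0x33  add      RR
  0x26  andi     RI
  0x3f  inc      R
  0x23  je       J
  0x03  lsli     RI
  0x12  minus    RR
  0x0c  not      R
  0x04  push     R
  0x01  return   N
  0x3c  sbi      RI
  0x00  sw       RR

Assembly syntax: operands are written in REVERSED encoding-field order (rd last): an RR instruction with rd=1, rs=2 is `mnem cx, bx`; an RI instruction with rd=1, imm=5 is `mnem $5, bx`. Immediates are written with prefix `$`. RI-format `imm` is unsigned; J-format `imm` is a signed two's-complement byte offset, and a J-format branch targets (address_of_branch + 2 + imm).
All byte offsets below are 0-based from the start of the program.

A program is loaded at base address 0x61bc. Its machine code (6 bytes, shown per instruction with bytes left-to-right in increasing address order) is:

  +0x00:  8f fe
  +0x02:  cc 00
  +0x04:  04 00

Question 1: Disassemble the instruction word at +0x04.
@+04  big-endian(04 00) = 0x0400
  top 6b → 0x1 → return [N]

return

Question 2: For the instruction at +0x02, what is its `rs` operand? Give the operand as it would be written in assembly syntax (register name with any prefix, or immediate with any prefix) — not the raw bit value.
@+02  big-endian(cc 00) = 0xcc00
  op=0xcc00>>10=0x33 ⇒ add (RR)
  rd: (w>>7)&0x7=0x0 → ax
  rs: (w>>4)&0x7=0x0 → ax

ax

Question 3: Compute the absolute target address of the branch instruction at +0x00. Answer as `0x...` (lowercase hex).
+0x00: 8f fe ⇒ word 0x8ffe (big)
  opcode bits[15:10]=0x23: je/J
  imm: (w>>0)&0x3ff=0x3fe (s10→-2) → $-2
  target = base 0x61bc + off 0x00 + 2 + imm -2 = 0x61bc

0x61bc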